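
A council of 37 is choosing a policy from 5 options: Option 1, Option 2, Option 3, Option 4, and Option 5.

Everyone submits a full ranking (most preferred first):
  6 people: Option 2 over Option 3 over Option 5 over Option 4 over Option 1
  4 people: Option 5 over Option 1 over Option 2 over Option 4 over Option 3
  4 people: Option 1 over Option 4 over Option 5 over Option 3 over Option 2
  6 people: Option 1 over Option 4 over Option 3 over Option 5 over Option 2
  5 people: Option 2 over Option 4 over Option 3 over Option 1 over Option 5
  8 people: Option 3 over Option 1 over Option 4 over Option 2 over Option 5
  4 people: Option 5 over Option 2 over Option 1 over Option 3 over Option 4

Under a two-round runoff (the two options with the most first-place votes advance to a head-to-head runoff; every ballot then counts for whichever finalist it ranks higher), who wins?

Option 1

Round 1 first-place votes: Option 1 10, Option 2 11, Option 3 8, Option 4 0, Option 5 8. Option 2 and Option 1 advance.
Runoff: Option 2 is ranked above Option 1 on 15 ballots, Option 1 above Option 2 on 22.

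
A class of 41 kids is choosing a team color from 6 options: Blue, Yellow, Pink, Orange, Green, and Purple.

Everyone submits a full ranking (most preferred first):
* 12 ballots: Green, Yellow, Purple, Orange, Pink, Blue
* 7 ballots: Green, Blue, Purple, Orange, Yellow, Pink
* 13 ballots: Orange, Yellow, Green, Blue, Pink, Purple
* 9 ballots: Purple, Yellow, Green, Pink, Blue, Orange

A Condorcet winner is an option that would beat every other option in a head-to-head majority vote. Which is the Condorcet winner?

Yellow

Yellow vs Blue: 34–7
Yellow vs Pink: 41–0
Yellow vs Orange: 21–20
Yellow vs Green: 22–19
Yellow vs Purple: 25–16
Yellow beats every other option.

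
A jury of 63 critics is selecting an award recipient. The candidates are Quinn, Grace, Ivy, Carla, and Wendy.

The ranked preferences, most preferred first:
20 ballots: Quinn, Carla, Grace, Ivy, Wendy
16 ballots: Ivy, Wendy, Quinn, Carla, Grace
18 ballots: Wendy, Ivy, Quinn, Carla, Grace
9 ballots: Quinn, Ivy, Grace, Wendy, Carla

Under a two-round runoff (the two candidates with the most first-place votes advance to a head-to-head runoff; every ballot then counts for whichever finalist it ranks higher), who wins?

Round 1 first-place votes: Quinn 29, Grace 0, Ivy 16, Carla 0, Wendy 18. Quinn and Wendy advance.
Runoff: Quinn is ranked above Wendy on 29 ballots, Wendy above Quinn on 34.

Wendy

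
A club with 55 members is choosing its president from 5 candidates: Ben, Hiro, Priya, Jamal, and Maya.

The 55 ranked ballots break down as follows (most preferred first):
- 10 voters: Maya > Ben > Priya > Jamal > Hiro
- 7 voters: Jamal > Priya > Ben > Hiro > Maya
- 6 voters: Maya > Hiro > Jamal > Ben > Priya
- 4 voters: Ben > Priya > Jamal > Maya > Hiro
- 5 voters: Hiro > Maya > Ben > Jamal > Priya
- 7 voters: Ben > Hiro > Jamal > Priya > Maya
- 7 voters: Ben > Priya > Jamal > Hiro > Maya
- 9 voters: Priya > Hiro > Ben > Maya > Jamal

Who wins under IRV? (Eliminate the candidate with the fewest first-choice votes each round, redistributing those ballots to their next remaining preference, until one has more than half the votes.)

Round 1: Ben 18, Hiro 5, Priya 9, Jamal 7, Maya 16. Hiro eliminated.
Round 2: Ben 18, Priya 9, Jamal 7, Maya 21. Jamal eliminated.
Round 3: Ben 18, Priya 16, Maya 21. Priya eliminated.
Round 4: Ben 34, Maya 21. Ben has a majority (≥28).

Ben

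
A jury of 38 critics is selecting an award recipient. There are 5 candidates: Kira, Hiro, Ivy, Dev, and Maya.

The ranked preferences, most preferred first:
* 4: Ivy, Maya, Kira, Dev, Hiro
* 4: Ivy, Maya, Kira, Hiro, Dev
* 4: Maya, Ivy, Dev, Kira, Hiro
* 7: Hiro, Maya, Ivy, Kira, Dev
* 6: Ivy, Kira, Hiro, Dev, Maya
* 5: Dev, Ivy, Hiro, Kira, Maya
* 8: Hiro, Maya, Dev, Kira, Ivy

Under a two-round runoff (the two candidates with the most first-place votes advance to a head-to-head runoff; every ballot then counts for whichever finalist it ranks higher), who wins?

Round 1 first-place votes: Kira 0, Hiro 15, Ivy 14, Dev 5, Maya 4. Hiro and Ivy advance.
Runoff: Hiro is ranked above Ivy on 15 ballots, Ivy above Hiro on 23.

Ivy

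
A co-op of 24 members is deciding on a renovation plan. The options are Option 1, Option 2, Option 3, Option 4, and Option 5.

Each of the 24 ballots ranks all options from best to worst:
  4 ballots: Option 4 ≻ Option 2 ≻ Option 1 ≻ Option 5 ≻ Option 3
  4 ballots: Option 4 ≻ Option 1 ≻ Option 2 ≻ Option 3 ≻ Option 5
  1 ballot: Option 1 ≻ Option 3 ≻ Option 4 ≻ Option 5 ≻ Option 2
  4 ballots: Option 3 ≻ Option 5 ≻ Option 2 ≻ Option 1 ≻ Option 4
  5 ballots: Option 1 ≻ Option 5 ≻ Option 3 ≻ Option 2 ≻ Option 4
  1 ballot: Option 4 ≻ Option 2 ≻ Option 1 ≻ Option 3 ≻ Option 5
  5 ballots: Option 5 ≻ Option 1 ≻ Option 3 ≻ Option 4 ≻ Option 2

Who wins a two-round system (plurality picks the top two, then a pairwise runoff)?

Round 1 first-place votes: Option 1 6, Option 2 0, Option 3 4, Option 4 9, Option 5 5. Option 4 and Option 1 advance.
Runoff: Option 4 is ranked above Option 1 on 9 ballots, Option 1 above Option 4 on 15.

Option 1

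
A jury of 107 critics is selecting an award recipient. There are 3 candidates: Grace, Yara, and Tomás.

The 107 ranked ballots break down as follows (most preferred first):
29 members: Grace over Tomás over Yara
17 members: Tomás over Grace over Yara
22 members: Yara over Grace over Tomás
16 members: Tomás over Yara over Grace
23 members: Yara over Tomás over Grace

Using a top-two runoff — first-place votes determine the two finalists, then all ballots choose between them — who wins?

Round 1 first-place votes: Grace 29, Yara 45, Tomás 33. Yara and Tomás advance.
Runoff: Yara is ranked above Tomás on 45 ballots, Tomás above Yara on 62.

Tomás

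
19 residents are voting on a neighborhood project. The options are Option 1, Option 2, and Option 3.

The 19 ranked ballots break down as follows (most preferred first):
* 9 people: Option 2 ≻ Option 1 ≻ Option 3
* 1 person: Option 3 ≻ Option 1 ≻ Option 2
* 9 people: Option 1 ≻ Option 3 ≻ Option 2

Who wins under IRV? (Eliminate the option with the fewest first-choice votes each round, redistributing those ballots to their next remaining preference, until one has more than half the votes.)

Round 1: Option 1 9, Option 2 9, Option 3 1. Option 3 eliminated.
Round 2: Option 1 10, Option 2 9. Option 1 has a majority (≥10).

Option 1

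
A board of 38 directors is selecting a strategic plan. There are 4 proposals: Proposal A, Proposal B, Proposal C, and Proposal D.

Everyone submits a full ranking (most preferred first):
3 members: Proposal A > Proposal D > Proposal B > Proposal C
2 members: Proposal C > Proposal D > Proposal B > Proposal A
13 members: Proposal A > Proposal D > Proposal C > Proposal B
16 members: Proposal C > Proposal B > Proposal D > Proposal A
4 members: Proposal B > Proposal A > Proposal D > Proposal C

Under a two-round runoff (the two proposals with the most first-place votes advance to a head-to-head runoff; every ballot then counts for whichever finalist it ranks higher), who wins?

Round 1 first-place votes: Proposal A 16, Proposal B 4, Proposal C 18, Proposal D 0. Proposal C and Proposal A advance.
Runoff: Proposal C is ranked above Proposal A on 18 ballots, Proposal A above Proposal C on 20.

Proposal A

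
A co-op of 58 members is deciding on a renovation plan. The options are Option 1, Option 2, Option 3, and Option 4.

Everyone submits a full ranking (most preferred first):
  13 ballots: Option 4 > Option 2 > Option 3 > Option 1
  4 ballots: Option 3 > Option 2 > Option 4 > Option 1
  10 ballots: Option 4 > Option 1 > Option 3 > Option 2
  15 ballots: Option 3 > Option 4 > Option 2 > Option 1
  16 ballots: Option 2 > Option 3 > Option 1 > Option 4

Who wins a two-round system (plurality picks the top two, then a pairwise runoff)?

Round 1 first-place votes: Option 1 0, Option 2 16, Option 3 19, Option 4 23. Option 4 and Option 3 advance.
Runoff: Option 4 is ranked above Option 3 on 23 ballots, Option 3 above Option 4 on 35.

Option 3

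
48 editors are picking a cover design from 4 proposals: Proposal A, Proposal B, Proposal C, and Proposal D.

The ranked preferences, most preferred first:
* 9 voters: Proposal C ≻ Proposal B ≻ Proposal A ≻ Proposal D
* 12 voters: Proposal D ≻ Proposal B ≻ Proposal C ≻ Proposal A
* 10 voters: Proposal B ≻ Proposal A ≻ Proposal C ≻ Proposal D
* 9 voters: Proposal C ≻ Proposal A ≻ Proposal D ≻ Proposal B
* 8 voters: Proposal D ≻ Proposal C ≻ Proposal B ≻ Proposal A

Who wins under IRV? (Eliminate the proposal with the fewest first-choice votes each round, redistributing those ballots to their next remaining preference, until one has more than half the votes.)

Proposal C

Round 1: Proposal A 0, Proposal B 10, Proposal C 18, Proposal D 20. Proposal A eliminated.
Round 2: Proposal B 10, Proposal C 18, Proposal D 20. Proposal B eliminated.
Round 3: Proposal C 28, Proposal D 20. Proposal C has a majority (≥25).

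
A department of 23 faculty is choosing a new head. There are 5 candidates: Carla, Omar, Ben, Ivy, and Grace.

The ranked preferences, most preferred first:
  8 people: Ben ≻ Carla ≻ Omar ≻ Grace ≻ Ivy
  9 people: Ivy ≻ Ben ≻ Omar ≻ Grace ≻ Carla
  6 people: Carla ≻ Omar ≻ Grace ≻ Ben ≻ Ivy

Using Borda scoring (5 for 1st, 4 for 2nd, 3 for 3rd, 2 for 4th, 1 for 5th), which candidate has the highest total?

Ben

Carla: 8×4 + 9×1 + 6×5 = 71
Omar: 8×3 + 9×3 + 6×4 = 75
Ben: 8×5 + 9×4 + 6×2 = 88
Ivy: 8×1 + 9×5 + 6×1 = 59
Grace: 8×2 + 9×2 + 6×3 = 52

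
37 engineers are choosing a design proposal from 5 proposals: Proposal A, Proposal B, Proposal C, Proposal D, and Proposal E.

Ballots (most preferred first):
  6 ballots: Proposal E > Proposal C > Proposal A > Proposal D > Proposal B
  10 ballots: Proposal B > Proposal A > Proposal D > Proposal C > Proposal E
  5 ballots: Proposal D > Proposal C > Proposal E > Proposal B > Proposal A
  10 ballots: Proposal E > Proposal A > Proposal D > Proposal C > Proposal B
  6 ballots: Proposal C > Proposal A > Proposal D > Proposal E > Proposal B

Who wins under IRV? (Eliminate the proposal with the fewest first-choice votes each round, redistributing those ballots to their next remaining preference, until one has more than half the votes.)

Round 1: Proposal A 0, Proposal B 10, Proposal C 6, Proposal D 5, Proposal E 16. Proposal A eliminated.
Round 2: Proposal B 10, Proposal C 6, Proposal D 5, Proposal E 16. Proposal D eliminated.
Round 3: Proposal B 10, Proposal C 11, Proposal E 16. Proposal B eliminated.
Round 4: Proposal C 21, Proposal E 16. Proposal C has a majority (≥19).

Proposal C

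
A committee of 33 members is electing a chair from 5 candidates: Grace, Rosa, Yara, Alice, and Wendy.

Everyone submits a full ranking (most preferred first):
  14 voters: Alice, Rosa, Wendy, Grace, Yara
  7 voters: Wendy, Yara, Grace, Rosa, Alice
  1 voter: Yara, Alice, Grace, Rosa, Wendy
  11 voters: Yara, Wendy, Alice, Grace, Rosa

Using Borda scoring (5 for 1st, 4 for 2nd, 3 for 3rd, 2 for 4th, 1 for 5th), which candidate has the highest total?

Wendy

Grace: 14×2 + 7×3 + 1×3 + 11×2 = 74
Rosa: 14×4 + 7×2 + 1×2 + 11×1 = 83
Yara: 14×1 + 7×4 + 1×5 + 11×5 = 102
Alice: 14×5 + 7×1 + 1×4 + 11×3 = 114
Wendy: 14×3 + 7×5 + 1×1 + 11×4 = 122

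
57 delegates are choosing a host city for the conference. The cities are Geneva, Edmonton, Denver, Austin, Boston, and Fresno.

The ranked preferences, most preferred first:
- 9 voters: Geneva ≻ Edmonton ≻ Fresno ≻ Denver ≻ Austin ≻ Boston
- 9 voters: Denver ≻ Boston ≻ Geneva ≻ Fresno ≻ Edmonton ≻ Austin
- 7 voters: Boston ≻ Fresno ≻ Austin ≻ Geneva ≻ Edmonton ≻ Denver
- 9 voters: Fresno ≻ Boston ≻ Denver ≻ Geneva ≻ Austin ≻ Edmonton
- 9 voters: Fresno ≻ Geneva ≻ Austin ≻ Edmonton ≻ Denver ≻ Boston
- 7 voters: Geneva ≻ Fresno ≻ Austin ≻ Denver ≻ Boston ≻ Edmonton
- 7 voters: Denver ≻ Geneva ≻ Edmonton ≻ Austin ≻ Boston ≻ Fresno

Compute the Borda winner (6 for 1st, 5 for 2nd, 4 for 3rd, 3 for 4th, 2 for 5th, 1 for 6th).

Geneva: 9×6 + 9×4 + 7×3 + 9×3 + 9×5 + 7×6 + 7×5 = 260
Edmonton: 9×5 + 9×2 + 7×2 + 9×1 + 9×3 + 7×1 + 7×4 = 148
Denver: 9×3 + 9×6 + 7×1 + 9×4 + 9×2 + 7×3 + 7×6 = 205
Austin: 9×2 + 9×1 + 7×4 + 9×2 + 9×4 + 7×4 + 7×3 = 158
Boston: 9×1 + 9×5 + 7×6 + 9×5 + 9×1 + 7×2 + 7×2 = 178
Fresno: 9×4 + 9×3 + 7×5 + 9×6 + 9×6 + 7×5 + 7×1 = 248

Geneva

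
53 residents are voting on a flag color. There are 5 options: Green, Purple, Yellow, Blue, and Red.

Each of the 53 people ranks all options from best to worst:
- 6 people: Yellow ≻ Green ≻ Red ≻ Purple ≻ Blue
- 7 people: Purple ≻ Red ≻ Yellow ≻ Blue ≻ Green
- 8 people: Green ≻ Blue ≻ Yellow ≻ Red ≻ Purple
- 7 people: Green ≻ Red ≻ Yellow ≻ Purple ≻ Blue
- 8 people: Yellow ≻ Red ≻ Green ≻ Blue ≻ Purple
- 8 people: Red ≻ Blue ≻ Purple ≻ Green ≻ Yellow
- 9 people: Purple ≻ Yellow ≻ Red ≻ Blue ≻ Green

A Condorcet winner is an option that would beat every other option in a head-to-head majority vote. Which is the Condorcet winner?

Yellow

Yellow vs Green: 30–23
Yellow vs Purple: 29–24
Yellow vs Blue: 37–16
Yellow vs Red: 31–22
Yellow beats every other option.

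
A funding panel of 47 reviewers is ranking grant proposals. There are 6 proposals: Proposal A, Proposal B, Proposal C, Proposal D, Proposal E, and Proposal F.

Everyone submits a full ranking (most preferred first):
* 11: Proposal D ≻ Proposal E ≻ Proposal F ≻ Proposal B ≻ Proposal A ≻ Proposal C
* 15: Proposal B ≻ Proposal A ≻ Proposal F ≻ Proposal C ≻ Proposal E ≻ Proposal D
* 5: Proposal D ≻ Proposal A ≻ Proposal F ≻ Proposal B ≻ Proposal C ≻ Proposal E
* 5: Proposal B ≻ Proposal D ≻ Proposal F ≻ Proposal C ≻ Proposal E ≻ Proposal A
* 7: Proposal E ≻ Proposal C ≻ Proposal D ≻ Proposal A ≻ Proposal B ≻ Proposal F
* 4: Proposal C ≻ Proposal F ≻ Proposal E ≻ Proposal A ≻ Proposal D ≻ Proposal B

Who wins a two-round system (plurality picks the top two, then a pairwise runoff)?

Round 1 first-place votes: Proposal A 0, Proposal B 20, Proposal C 4, Proposal D 16, Proposal E 7, Proposal F 0. Proposal B and Proposal D advance.
Runoff: Proposal B is ranked above Proposal D on 20 ballots, Proposal D above Proposal B on 27.

Proposal D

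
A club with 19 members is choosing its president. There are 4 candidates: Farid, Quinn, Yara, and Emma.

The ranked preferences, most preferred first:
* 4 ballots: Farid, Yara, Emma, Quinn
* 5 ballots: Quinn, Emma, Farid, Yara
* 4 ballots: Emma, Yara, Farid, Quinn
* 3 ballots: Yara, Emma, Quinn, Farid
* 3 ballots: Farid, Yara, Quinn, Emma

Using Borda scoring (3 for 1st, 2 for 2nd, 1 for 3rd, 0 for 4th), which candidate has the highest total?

Emma

Farid: 4×3 + 5×1 + 4×1 + 3×0 + 3×3 = 30
Quinn: 4×0 + 5×3 + 4×0 + 3×1 + 3×1 = 21
Yara: 4×2 + 5×0 + 4×2 + 3×3 + 3×2 = 31
Emma: 4×1 + 5×2 + 4×3 + 3×2 + 3×0 = 32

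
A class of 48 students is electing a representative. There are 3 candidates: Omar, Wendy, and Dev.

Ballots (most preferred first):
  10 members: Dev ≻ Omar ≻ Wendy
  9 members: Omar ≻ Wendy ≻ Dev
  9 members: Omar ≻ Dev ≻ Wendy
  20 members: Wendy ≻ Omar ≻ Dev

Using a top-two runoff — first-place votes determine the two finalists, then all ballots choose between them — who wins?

Round 1 first-place votes: Omar 18, Wendy 20, Dev 10. Wendy and Omar advance.
Runoff: Wendy is ranked above Omar on 20 ballots, Omar above Wendy on 28.

Omar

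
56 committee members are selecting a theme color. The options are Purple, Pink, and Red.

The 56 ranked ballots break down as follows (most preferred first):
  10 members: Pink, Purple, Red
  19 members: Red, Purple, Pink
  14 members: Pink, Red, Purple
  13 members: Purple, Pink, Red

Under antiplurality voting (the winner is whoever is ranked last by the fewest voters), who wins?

Last-place votes: Purple 14, Pink 19, Red 23.

Purple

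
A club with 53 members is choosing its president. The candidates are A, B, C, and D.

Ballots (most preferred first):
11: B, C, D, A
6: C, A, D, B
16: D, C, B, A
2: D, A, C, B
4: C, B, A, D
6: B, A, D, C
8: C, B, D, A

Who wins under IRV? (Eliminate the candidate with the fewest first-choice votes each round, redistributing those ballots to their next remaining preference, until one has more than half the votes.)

C

Round 1: A 0, B 17, C 18, D 18. A eliminated.
Round 2: B 17, C 18, D 18. B eliminated.
Round 3: C 29, D 24. C has a majority (≥27).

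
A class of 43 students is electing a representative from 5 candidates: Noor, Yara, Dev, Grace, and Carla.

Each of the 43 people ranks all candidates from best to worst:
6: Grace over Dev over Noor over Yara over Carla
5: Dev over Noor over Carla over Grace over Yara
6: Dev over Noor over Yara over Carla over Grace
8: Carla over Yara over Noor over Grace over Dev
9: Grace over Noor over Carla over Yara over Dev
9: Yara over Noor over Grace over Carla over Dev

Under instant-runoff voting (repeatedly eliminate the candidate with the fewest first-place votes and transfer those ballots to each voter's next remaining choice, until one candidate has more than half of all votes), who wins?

Yara

Round 1: Noor 0, Yara 9, Dev 11, Grace 15, Carla 8. Noor eliminated.
Round 2: Yara 9, Dev 11, Grace 15, Carla 8. Carla eliminated.
Round 3: Yara 17, Dev 11, Grace 15. Dev eliminated.
Round 4: Yara 23, Grace 20. Yara has a majority (≥22).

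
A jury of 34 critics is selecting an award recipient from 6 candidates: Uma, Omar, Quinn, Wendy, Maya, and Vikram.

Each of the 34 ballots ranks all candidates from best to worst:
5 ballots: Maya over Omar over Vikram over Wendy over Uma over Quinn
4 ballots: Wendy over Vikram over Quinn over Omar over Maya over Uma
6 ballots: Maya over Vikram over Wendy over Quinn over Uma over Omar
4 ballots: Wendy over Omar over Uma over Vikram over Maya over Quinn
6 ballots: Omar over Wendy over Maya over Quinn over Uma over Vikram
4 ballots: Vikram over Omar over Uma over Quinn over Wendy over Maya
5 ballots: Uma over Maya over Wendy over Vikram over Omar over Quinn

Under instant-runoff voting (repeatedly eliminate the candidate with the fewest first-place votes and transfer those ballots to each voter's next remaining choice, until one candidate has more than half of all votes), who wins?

Round 1: Uma 5, Omar 6, Quinn 0, Wendy 8, Maya 11, Vikram 4. Quinn eliminated.
Round 2: Uma 5, Omar 6, Wendy 8, Maya 11, Vikram 4. Vikram eliminated.
Round 3: Uma 5, Omar 10, Wendy 8, Maya 11. Uma eliminated.
Round 4: Omar 10, Wendy 8, Maya 16. Wendy eliminated.
Round 5: Omar 18, Maya 16. Omar has a majority (≥18).

Omar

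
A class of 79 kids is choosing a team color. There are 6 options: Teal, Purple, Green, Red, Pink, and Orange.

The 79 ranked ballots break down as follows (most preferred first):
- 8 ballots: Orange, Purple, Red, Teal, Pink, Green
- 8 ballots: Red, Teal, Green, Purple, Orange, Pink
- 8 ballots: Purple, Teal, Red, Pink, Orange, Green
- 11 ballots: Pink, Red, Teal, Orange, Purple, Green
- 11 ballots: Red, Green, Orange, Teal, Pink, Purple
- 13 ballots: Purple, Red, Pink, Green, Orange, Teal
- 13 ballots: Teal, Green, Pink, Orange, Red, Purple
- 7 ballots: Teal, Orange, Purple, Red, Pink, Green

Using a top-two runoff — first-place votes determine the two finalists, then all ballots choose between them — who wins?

Round 1 first-place votes: Teal 20, Purple 21, Green 0, Red 19, Pink 11, Orange 8. Purple and Teal advance.
Runoff: Purple is ranked above Teal on 29 ballots, Teal above Purple on 50.

Teal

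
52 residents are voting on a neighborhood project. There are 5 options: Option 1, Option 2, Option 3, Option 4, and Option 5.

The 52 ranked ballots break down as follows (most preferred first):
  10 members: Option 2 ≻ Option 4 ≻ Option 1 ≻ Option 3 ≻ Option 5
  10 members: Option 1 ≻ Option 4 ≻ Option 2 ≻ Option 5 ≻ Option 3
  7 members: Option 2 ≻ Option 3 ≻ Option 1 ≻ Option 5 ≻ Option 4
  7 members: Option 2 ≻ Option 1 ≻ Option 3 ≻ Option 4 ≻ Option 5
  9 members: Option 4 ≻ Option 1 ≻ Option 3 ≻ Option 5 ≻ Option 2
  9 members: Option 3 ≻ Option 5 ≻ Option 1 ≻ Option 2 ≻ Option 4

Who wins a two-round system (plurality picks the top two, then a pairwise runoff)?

Option 1

Round 1 first-place votes: Option 1 10, Option 2 24, Option 3 9, Option 4 9, Option 5 0. Option 2 and Option 1 advance.
Runoff: Option 2 is ranked above Option 1 on 24 ballots, Option 1 above Option 2 on 28.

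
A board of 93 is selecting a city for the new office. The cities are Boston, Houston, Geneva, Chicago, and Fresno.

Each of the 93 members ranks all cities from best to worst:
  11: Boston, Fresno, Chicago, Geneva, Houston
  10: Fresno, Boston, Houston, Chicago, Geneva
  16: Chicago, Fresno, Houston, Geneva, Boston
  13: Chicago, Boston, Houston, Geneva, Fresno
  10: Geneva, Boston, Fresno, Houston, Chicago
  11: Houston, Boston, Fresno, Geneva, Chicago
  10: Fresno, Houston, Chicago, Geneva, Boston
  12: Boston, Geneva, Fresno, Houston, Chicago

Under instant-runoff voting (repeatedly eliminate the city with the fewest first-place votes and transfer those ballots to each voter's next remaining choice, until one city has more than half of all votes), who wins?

Boston

Round 1: Boston 23, Houston 11, Geneva 10, Chicago 29, Fresno 20. Geneva eliminated.
Round 2: Boston 33, Houston 11, Chicago 29, Fresno 20. Houston eliminated.
Round 3: Boston 44, Chicago 29, Fresno 20. Fresno eliminated.
Round 4: Boston 54, Chicago 39. Boston has a majority (≥47).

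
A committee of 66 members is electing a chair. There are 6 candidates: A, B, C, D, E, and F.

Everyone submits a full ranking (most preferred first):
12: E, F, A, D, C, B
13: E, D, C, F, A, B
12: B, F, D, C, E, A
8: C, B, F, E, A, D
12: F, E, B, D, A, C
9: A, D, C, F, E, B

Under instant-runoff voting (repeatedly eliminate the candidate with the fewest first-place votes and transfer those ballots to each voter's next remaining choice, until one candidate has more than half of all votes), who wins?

F

Round 1: A 9, B 12, C 8, D 0, E 25, F 12. D eliminated.
Round 2: A 9, B 12, C 8, E 25, F 12. C eliminated.
Round 3: A 9, B 20, E 25, F 12. A eliminated.
Round 4: B 20, E 25, F 21. B eliminated.
Round 5: E 25, F 41. F has a majority (≥34).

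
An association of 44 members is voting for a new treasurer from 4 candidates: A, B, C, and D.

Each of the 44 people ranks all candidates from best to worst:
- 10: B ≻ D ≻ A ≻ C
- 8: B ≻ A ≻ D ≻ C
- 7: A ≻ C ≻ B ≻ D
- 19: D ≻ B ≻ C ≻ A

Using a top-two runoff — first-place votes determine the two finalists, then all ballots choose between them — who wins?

Round 1 first-place votes: A 7, B 18, C 0, D 19. D and B advance.
Runoff: D is ranked above B on 19 ballots, B above D on 25.

B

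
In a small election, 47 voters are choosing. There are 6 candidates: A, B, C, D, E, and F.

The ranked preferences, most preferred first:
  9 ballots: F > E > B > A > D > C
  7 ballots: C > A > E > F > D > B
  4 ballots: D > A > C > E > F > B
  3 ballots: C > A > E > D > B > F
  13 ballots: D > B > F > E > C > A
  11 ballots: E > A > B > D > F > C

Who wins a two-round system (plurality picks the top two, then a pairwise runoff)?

Round 1 first-place votes: A 0, B 0, C 10, D 17, E 11, F 9. D and E advance.
Runoff: D is ranked above E on 17 ballots, E above D on 30.

E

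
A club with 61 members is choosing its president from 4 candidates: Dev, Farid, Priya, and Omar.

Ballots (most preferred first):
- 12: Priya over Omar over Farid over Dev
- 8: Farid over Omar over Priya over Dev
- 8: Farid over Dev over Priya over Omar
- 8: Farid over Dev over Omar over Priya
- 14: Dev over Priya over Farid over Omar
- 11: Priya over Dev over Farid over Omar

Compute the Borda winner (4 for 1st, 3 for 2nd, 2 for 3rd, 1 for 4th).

Priya

Dev: 12×1 + 8×1 + 8×3 + 8×3 + 14×4 + 11×3 = 157
Farid: 12×2 + 8×4 + 8×4 + 8×4 + 14×2 + 11×2 = 170
Priya: 12×4 + 8×2 + 8×2 + 8×1 + 14×3 + 11×4 = 174
Omar: 12×3 + 8×3 + 8×1 + 8×2 + 14×1 + 11×1 = 109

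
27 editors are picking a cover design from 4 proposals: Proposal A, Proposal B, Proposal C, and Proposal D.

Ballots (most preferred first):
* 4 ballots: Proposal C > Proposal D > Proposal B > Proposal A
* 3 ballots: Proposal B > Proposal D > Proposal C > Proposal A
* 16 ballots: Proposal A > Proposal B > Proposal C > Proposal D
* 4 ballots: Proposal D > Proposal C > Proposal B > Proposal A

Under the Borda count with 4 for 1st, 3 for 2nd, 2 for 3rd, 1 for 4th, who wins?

Proposal A: 4×1 + 3×1 + 16×4 + 4×1 = 75
Proposal B: 4×2 + 3×4 + 16×3 + 4×2 = 76
Proposal C: 4×4 + 3×2 + 16×2 + 4×3 = 66
Proposal D: 4×3 + 3×3 + 16×1 + 4×4 = 53

Proposal B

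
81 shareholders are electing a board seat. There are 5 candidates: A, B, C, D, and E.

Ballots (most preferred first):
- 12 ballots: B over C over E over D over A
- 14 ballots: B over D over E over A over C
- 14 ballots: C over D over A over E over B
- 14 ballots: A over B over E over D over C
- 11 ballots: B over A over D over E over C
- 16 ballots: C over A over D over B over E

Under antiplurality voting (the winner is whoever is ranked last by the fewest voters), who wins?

Last-place votes: A 12, B 14, C 39, D 0, E 16.

D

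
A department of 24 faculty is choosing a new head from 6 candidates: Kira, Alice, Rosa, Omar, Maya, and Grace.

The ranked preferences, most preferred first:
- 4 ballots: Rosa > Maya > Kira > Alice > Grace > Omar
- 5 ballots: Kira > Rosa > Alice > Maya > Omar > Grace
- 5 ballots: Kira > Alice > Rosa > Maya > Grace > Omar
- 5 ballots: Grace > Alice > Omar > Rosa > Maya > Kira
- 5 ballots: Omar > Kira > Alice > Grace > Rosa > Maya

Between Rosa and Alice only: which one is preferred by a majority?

Alice

Rosa is ranked above Alice on 9 ballots; Alice above Rosa on 15.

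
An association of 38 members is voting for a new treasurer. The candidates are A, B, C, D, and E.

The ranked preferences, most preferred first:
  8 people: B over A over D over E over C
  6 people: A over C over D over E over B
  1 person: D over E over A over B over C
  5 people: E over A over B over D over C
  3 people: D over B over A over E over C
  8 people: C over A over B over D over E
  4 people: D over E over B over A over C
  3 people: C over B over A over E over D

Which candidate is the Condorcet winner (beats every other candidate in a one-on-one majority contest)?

A vs B: 20–18
A vs C: 27–11
A vs D: 30–8
A vs E: 28–10
A beats every other candidate.

A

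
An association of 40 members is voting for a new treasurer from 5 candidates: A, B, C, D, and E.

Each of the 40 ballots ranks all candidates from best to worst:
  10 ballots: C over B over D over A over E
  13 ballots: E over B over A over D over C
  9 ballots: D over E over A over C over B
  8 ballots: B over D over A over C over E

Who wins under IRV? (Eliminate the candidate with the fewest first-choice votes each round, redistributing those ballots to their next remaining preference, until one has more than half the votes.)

Round 1: A 0, B 8, C 10, D 9, E 13. A eliminated.
Round 2: B 8, C 10, D 9, E 13. B eliminated.
Round 3: C 10, D 17, E 13. C eliminated.
Round 4: D 27, E 13. D has a majority (≥21).

D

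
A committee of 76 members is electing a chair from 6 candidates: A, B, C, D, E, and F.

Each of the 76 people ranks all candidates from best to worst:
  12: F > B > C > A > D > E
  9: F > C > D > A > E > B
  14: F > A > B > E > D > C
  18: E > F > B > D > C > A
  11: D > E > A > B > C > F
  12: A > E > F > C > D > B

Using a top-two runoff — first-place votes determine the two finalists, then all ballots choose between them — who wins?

E

Round 1 first-place votes: A 12, B 0, C 0, D 11, E 18, F 35. F and E advance.
Runoff: F is ranked above E on 35 ballots, E above F on 41.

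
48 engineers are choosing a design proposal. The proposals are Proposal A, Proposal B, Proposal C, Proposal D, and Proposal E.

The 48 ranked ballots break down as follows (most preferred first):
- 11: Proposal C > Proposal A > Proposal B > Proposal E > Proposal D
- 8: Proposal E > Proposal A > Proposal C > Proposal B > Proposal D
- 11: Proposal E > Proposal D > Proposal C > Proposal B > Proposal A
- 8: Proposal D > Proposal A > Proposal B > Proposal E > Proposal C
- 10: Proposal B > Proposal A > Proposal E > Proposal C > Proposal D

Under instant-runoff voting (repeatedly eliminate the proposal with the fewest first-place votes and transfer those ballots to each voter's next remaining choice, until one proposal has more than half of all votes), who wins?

Proposal B

Round 1: Proposal A 0, Proposal B 10, Proposal C 11, Proposal D 8, Proposal E 19. Proposal A eliminated.
Round 2: Proposal B 10, Proposal C 11, Proposal D 8, Proposal E 19. Proposal D eliminated.
Round 3: Proposal B 18, Proposal C 11, Proposal E 19. Proposal C eliminated.
Round 4: Proposal B 29, Proposal E 19. Proposal B has a majority (≥25).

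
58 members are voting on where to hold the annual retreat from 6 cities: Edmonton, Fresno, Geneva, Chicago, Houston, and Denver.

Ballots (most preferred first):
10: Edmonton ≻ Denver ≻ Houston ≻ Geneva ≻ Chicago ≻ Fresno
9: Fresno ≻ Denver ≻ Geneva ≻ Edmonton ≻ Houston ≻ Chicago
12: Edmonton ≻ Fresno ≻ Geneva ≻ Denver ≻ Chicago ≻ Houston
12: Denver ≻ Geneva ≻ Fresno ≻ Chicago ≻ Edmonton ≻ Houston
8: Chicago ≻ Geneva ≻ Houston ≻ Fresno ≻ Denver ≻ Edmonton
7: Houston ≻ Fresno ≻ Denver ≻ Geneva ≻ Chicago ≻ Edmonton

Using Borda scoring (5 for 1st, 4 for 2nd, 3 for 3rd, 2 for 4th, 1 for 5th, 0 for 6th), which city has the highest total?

Denver

Edmonton: 10×5 + 9×2 + 12×5 + 12×1 + 8×0 + 7×0 = 140
Fresno: 10×0 + 9×5 + 12×4 + 12×3 + 8×2 + 7×4 = 173
Geneva: 10×2 + 9×3 + 12×3 + 12×4 + 8×4 + 7×2 = 177
Chicago: 10×1 + 9×0 + 12×1 + 12×2 + 8×5 + 7×1 = 93
Houston: 10×3 + 9×1 + 12×0 + 12×0 + 8×3 + 7×5 = 98
Denver: 10×4 + 9×4 + 12×2 + 12×5 + 8×1 + 7×3 = 189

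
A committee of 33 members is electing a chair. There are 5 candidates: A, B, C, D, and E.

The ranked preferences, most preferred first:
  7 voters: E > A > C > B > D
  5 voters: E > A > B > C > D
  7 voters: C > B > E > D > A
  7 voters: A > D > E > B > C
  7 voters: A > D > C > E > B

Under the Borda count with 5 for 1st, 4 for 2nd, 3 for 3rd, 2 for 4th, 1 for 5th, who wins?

A: 7×4 + 5×4 + 7×1 + 7×5 + 7×5 = 125
B: 7×2 + 5×3 + 7×4 + 7×2 + 7×1 = 78
C: 7×3 + 5×2 + 7×5 + 7×1 + 7×3 = 94
D: 7×1 + 5×1 + 7×2 + 7×4 + 7×4 = 82
E: 7×5 + 5×5 + 7×3 + 7×3 + 7×2 = 116

A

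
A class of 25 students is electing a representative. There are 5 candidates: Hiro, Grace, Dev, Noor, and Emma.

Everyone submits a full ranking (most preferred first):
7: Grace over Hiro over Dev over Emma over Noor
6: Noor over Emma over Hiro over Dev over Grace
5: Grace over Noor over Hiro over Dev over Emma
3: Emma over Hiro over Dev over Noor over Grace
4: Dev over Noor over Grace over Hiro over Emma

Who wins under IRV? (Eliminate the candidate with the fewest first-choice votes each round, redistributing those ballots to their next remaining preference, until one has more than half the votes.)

Dev

Round 1: Hiro 0, Grace 12, Dev 4, Noor 6, Emma 3. Hiro eliminated.
Round 2: Grace 12, Dev 4, Noor 6, Emma 3. Emma eliminated.
Round 3: Grace 12, Dev 7, Noor 6. Noor eliminated.
Round 4: Grace 12, Dev 13. Dev has a majority (≥13).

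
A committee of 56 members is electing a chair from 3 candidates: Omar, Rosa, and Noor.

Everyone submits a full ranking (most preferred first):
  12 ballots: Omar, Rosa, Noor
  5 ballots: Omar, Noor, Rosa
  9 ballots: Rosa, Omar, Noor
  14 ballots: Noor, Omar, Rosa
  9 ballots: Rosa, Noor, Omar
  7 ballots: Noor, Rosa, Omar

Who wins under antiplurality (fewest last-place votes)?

Last-place votes: Omar 16, Rosa 19, Noor 21.

Omar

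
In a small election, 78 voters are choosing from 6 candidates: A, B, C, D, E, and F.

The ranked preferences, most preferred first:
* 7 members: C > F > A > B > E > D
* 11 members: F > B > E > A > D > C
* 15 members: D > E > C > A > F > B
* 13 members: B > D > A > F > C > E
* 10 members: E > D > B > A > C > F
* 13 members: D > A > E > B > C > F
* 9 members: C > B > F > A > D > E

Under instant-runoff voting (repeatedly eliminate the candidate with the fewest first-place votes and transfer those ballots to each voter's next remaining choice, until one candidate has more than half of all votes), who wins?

Round 1: A 0, B 13, C 16, D 28, E 10, F 11. A eliminated.
Round 2: B 13, C 16, D 28, E 10, F 11. E eliminated.
Round 3: B 13, C 16, D 38, F 11. F eliminated.
Round 4: B 24, C 16, D 38. C eliminated.
Round 5: B 40, D 38. B has a majority (≥40).

B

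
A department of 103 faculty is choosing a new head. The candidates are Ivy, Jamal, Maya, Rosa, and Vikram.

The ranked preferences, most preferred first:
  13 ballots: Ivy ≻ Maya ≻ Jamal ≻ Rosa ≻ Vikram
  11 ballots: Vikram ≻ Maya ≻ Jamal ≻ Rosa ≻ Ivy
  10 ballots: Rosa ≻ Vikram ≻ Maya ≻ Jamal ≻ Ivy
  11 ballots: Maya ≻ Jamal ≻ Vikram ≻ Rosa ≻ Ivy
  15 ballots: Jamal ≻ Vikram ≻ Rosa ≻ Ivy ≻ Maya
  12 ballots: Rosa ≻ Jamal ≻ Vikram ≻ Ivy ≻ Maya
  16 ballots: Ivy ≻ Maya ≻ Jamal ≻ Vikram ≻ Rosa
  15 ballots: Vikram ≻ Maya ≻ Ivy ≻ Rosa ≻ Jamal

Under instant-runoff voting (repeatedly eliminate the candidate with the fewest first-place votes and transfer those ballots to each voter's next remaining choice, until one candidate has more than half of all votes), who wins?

Jamal

Round 1: Ivy 29, Jamal 15, Maya 11, Rosa 22, Vikram 26. Maya eliminated.
Round 2: Ivy 29, Jamal 26, Rosa 22, Vikram 26. Rosa eliminated.
Round 3: Ivy 29, Jamal 38, Vikram 36. Ivy eliminated.
Round 4: Jamal 67, Vikram 36. Jamal has a majority (≥52).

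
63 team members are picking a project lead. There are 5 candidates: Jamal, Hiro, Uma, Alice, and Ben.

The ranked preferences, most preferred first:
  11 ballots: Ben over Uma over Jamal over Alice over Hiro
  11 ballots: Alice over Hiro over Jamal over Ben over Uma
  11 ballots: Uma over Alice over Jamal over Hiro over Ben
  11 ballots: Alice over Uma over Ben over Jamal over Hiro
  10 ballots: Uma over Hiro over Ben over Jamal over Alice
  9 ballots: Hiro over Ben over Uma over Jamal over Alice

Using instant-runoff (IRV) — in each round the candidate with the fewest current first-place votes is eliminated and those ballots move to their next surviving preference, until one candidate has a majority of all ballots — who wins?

Uma

Round 1: Jamal 0, Hiro 9, Uma 21, Alice 22, Ben 11. Jamal eliminated.
Round 2: Hiro 9, Uma 21, Alice 22, Ben 11. Hiro eliminated.
Round 3: Uma 21, Alice 22, Ben 20. Ben eliminated.
Round 4: Uma 41, Alice 22. Uma has a majority (≥32).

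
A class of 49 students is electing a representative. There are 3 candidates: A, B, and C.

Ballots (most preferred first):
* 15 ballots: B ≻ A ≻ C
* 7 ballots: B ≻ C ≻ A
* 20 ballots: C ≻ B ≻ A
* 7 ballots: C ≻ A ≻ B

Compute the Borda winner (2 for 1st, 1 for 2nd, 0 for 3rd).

B

A: 15×1 + 7×0 + 20×0 + 7×1 = 22
B: 15×2 + 7×2 + 20×1 + 7×0 = 64
C: 15×0 + 7×1 + 20×2 + 7×2 = 61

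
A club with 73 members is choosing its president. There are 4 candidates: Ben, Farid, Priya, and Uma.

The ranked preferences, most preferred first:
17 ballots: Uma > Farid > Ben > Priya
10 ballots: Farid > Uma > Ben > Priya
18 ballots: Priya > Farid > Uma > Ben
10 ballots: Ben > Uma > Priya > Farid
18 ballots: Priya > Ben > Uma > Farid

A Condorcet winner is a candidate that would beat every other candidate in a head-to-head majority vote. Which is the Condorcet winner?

Uma

Uma vs Ben: 45–28
Uma vs Farid: 45–28
Uma vs Priya: 37–36
Uma beats every other candidate.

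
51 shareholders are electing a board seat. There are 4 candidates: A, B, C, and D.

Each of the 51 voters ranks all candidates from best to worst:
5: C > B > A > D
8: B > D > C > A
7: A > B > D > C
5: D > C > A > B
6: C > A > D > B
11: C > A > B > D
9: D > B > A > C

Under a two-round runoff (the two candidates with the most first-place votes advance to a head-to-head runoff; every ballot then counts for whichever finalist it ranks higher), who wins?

D

Round 1 first-place votes: A 7, B 8, C 22, D 14. C and D advance.
Runoff: C is ranked above D on 22 ballots, D above C on 29.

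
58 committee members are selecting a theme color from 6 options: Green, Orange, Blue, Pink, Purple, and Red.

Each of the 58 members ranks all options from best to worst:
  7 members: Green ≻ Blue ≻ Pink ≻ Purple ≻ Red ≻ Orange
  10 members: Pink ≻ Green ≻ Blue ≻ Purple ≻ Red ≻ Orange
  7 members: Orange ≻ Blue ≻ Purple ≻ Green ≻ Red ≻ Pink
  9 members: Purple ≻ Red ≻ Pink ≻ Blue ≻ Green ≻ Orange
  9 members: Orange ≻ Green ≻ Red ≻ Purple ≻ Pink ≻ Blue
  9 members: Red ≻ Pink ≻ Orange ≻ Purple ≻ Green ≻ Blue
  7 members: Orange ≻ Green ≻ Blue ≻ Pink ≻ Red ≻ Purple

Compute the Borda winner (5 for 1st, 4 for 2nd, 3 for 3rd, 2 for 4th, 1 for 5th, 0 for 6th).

Green: 7×5 + 10×4 + 7×2 + 9×1 + 9×4 + 9×1 + 7×4 = 171
Orange: 7×0 + 10×0 + 7×5 + 9×0 + 9×5 + 9×3 + 7×5 = 142
Blue: 7×4 + 10×3 + 7×4 + 9×2 + 9×0 + 9×0 + 7×3 = 125
Pink: 7×3 + 10×5 + 7×0 + 9×3 + 9×1 + 9×4 + 7×2 = 157
Purple: 7×2 + 10×2 + 7×3 + 9×5 + 9×2 + 9×2 + 7×0 = 136
Red: 7×1 + 10×1 + 7×1 + 9×4 + 9×3 + 9×5 + 7×1 = 139

Green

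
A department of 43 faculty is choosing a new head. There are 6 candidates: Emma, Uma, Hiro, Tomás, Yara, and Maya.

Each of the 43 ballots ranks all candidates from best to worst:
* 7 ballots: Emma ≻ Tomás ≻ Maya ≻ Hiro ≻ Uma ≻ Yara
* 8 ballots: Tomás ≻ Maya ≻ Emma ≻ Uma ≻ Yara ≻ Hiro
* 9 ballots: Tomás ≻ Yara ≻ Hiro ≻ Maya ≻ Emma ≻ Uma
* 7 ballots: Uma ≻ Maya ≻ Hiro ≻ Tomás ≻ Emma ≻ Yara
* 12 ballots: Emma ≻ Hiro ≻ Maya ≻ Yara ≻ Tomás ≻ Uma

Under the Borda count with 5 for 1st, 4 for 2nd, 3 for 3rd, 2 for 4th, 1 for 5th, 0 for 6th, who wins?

Tomás

Emma: 7×5 + 8×3 + 9×1 + 7×1 + 12×5 = 135
Uma: 7×1 + 8×2 + 9×0 + 7×5 + 12×0 = 58
Hiro: 7×2 + 8×0 + 9×3 + 7×3 + 12×4 = 110
Tomás: 7×4 + 8×5 + 9×5 + 7×2 + 12×1 = 139
Yara: 7×0 + 8×1 + 9×4 + 7×0 + 12×2 = 68
Maya: 7×3 + 8×4 + 9×2 + 7×4 + 12×3 = 135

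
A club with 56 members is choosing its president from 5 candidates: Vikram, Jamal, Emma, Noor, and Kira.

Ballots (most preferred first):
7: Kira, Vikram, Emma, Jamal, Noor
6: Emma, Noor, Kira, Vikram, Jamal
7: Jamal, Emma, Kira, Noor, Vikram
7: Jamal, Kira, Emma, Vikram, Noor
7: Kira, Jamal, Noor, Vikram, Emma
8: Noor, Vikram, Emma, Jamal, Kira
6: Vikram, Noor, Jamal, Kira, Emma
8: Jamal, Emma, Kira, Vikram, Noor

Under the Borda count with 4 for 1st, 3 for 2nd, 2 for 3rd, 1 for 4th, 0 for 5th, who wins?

Vikram: 7×3 + 6×1 + 7×0 + 7×1 + 7×1 + 8×3 + 6×4 + 8×1 = 97
Jamal: 7×1 + 6×0 + 7×4 + 7×4 + 7×3 + 8×1 + 6×2 + 8×4 = 136
Emma: 7×2 + 6×4 + 7×3 + 7×2 + 7×0 + 8×2 + 6×0 + 8×3 = 113
Noor: 7×0 + 6×3 + 7×1 + 7×0 + 7×2 + 8×4 + 6×3 + 8×0 = 89
Kira: 7×4 + 6×2 + 7×2 + 7×3 + 7×4 + 8×0 + 6×1 + 8×2 = 125

Jamal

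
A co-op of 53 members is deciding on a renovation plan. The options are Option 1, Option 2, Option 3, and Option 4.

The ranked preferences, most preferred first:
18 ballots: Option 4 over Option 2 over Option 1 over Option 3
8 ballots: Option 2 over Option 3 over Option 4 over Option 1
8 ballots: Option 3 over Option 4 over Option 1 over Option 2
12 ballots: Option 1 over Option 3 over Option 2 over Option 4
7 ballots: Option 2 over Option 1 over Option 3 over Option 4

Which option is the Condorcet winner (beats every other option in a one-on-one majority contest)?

Option 2 vs Option 1: 33–20
Option 2 vs Option 3: 33–20
Option 2 vs Option 4: 27–26
Option 2 beats every other option.

Option 2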